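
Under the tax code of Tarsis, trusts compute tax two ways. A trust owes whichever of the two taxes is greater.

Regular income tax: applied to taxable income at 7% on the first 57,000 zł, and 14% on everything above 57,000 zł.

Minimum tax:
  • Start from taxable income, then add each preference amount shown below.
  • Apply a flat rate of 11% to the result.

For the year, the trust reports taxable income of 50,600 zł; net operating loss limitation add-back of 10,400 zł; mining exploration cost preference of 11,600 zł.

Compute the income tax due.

Regular income tax:
  50,600 zł × 7% = 3,542 zł

Minimum tax:
  Adjusted income: 50,600 zł + 10,400 zł + 11,600 zł = 72,600 zł
  72,600 zł × 11% = 7,986 zł

7,986 zł > 3,542 zł, so the minimum tax is the binding amount.

7,986 zł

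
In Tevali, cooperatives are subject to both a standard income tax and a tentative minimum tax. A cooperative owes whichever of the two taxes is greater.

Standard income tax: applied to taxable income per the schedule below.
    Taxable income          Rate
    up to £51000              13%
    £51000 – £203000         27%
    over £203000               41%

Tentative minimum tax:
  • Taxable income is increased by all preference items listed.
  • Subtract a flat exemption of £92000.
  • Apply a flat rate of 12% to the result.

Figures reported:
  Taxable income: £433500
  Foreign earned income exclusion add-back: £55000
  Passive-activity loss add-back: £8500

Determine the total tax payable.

£142175

Tentative minimum tax:
  Adjusted income: £433500 + £55000 + £8500 = £497000
  Less exemption £92000 → base £405000
  £405000 × 12% = £48600

Standard income tax:
  £51000 × 13% = £6630
  £152000 × 27% = £41040
  £230500 × 41% = £94505
  → £142175

£142175 > £48600, so the standard income tax governs.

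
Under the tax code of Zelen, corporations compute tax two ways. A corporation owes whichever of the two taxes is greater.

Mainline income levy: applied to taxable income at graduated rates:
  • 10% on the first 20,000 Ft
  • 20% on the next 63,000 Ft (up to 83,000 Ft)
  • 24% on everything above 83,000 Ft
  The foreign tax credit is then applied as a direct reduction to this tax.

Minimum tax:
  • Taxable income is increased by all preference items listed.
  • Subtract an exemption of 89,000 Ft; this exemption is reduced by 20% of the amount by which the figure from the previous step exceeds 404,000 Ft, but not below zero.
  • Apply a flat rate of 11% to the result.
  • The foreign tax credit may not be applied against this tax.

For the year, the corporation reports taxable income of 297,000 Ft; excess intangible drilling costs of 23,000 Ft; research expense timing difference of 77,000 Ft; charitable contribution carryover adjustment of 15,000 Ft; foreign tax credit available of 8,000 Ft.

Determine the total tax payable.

Minimum tax:
  Adjusted income: 297,000 Ft + 23,000 Ft + 77,000 Ft + 15,000 Ft = 412,000 Ft
  Exemption: 89,000 Ft − 20% × (412,000 Ft − 404,000 Ft) = 89,000 Ft − 1,600 Ft = 87,400 Ft
  Base: 412,000 Ft − 87,400 Ft = 324,600 Ft
  324,600 Ft × 11% = 35,706 Ft

Mainline income levy:
  20,000 Ft × 10% = 2,000 Ft
  63,000 Ft × 20% = 12,600 Ft
  214,000 Ft × 24% = 51,360 Ft
  → 65,960 Ft
  Less foreign tax credit 8,000 Ft → 57,960 Ft

57,960 Ft > 35,706 Ft, so the mainline income levy governs.

57,960 Ft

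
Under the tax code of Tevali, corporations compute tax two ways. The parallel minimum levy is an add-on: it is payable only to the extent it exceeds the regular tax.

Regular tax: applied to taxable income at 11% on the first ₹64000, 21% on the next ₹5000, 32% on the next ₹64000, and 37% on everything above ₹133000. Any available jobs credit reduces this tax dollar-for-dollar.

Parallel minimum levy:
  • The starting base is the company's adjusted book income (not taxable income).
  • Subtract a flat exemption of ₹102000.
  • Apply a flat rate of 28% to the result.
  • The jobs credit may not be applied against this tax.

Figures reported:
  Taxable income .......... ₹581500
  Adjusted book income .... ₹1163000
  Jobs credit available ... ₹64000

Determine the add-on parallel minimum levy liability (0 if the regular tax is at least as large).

Regular tax:
  ₹64000 × 11% = ₹7040
  ₹5000 × 21% = ₹1050
  ₹64000 × 32% = ₹20480
  ₹448500 × 37% = ₹165945
  → ₹194515
  Less jobs credit ₹64000 → ₹130515

Parallel minimum levy:
  Base (adjusted book income): ₹1163000
  Less exemption ₹102000 → base ₹1061000
  ₹1061000 × 28% = ₹297080

Excess of parallel minimum levy over regular tax: ₹297080 − ₹130515 = ₹166565.

₹166565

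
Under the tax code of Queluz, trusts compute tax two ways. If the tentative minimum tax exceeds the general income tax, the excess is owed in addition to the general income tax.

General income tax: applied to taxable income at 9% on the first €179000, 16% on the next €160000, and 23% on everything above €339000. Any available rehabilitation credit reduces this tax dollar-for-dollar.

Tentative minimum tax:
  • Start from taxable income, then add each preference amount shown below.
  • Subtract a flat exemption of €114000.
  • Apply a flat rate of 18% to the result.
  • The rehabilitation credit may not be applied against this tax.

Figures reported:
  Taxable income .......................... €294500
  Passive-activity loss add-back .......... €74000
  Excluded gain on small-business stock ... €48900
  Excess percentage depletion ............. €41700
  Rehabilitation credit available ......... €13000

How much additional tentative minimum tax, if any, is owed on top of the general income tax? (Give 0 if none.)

€40528

Tentative minimum tax:
  Adjusted income: €294500 + €74000 + €48900 + €41700 = €459100
  Less exemption €114000 → base €345100
  €345100 × 18% = €62118

General income tax:
  €179000 × 9% = €16110
  €115500 × 16% = €18480
  → €34590
  Less rehabilitation credit €13000 → €21590

Excess of tentative minimum tax over general income tax: €62118 − €21590 = €40528.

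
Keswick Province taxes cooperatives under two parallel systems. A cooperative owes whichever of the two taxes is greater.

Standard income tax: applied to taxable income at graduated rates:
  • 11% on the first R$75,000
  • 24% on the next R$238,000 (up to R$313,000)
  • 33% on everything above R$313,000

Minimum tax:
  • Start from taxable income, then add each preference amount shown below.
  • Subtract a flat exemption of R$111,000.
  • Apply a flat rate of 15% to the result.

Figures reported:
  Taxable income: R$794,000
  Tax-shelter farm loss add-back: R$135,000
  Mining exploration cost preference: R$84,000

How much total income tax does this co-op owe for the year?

Standard income tax:
  R$75,000 × 11% = R$8,250
  R$238,000 × 24% = R$57,120
  R$481,000 × 33% = R$158,730
  → R$224,100

Minimum tax:
  Adjusted income: R$794,000 + R$135,000 + R$84,000 = R$1,013,000
  Less exemption R$111,000 → base R$902,000
  R$902,000 × 15% = R$135,300

R$224,100 > R$135,300, so the standard income tax governs.

R$224,100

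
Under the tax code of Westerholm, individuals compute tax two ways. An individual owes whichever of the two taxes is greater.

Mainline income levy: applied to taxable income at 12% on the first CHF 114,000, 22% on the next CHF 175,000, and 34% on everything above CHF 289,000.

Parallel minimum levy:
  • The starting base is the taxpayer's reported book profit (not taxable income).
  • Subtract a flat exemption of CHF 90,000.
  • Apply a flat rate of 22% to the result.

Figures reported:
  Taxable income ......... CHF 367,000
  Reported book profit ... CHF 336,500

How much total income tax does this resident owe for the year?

CHF 78,700

Mainline income levy:
  CHF 114,000 × 12% = CHF 13,680
  CHF 175,000 × 22% = CHF 38,500
  CHF 78,000 × 34% = CHF 26,520
  → CHF 78,700

Parallel minimum levy:
  Base (reported book profit): CHF 336,500
  Less exemption CHF 90,000 → base CHF 246,500
  CHF 246,500 × 22% = CHF 54,230

CHF 78,700 > CHF 54,230, so the mainline income levy governs.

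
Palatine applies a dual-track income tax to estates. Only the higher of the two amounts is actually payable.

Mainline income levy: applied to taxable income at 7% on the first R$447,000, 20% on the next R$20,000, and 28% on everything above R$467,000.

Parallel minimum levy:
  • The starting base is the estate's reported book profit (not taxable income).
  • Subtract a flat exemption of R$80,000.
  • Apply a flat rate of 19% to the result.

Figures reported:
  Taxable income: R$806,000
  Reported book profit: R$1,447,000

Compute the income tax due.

Mainline income levy:
  R$447,000 × 7% = R$31,290
  R$20,000 × 20% = R$4,000
  R$339,000 × 28% = R$94,920
  → R$130,210

Parallel minimum levy:
  Base (reported book profit): R$1,447,000
  Less exemption R$80,000 → base R$1,367,000
  R$1,367,000 × 19% = R$259,730

R$259,730 > R$130,210, so the parallel minimum levy is the binding amount.

R$259,730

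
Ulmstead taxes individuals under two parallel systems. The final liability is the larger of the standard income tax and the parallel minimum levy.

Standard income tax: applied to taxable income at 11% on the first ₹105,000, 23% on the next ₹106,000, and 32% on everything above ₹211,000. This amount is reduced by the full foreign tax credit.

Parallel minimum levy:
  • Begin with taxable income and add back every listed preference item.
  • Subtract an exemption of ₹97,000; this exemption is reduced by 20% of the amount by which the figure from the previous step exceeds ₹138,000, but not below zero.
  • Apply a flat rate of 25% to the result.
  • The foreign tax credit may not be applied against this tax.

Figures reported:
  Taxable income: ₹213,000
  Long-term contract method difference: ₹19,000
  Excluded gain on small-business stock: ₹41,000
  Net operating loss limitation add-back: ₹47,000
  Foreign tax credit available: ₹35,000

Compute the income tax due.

Standard income tax:
  ₹105,000 × 11% = ₹11,550
  ₹106,000 × 23% = ₹24,380
  ₹2,000 × 32% = ₹640
  → ₹36,570
  Less foreign tax credit ₹35,000 → ₹1,570

Parallel minimum levy:
  Adjusted income: ₹213,000 + ₹19,000 + ₹41,000 + ₹47,000 = ₹320,000
  Exemption: ₹97,000 − 20% × (₹320,000 − ₹138,000) = ₹97,000 − ₹36,400 = ₹60,600
  Base: ₹320,000 − ₹60,600 = ₹259,400
  ₹259,400 × 25% = ₹64,850

₹64,850 > ₹1,570, so the parallel minimum levy is the binding amount.

₹64,850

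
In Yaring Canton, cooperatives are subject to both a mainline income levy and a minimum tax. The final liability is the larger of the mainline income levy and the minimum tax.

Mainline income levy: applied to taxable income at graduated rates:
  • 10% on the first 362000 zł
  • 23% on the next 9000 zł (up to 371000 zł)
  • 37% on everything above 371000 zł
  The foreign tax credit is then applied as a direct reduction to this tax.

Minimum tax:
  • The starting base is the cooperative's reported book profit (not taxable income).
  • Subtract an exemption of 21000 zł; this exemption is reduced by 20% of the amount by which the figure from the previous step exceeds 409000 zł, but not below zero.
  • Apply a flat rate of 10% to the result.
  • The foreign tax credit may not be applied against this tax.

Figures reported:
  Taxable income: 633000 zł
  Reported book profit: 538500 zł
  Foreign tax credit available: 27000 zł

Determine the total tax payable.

108210 zł

Minimum tax:
  Base (reported book profit): 538500 zł
  Exemption: 20% × (538500 zł − 409000 zł) = 25900 zł ≥ 21000 zł, so the exemption is fully phased out
  Base: 538500 zł − 0 zł = 538500 zł
  538500 zł × 10% = 53850 zł

Mainline income levy:
  362000 zł × 10% = 36200 zł
  9000 zł × 23% = 2070 zł
  262000 zł × 37% = 96940 zł
  → 135210 zł
  Less foreign tax credit 27000 zł → 108210 zł

108210 zł > 53850 zł, so the mainline income levy governs.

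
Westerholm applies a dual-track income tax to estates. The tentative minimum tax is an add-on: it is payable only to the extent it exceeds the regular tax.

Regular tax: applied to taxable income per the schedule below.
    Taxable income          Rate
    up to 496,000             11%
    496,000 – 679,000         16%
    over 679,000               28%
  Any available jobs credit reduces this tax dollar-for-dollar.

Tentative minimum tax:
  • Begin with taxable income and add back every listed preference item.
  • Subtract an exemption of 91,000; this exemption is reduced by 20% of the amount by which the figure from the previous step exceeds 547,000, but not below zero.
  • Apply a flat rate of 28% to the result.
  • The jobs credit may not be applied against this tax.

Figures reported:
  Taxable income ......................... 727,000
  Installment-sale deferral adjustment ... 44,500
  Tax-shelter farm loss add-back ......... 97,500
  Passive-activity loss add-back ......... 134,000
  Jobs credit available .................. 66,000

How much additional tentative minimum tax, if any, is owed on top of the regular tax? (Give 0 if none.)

249,560

Tentative minimum tax:
  Adjusted income: 727,000 + 44,500 + 97,500 + 134,000 = 1,003,000
  Exemption: 20% × (1,003,000 − 547,000) = 91,200 ≥ 91,000, so the exemption is fully phased out
  Base: 1,003,000 − 0 = 1,003,000
  1,003,000 × 28% = 280,840

Regular tax:
  496,000 × 11% = 54,560
  183,000 × 16% = 29,280
  48,000 × 28% = 13,440
  → 97,280
  Less jobs credit 66,000 → 31,280

Excess of tentative minimum tax over regular tax: 280,840 − 31,280 = 249,560.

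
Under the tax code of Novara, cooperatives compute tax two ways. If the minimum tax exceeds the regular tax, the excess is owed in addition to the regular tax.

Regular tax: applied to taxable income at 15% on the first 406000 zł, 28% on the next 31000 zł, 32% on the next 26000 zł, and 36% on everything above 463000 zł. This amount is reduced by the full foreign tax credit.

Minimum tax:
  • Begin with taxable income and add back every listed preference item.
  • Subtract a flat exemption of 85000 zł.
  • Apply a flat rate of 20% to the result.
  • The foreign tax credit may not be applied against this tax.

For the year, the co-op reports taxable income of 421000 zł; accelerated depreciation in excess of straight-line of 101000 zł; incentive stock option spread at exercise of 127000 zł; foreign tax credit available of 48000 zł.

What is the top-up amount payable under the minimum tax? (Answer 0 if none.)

Regular tax:
  406000 zł × 15% = 60900 zł
  15000 zł × 28% = 4200 zł
  → 65100 zł
  Less foreign tax credit 48000 zł → 17100 zł

Minimum tax:
  Adjusted income: 421000 zł + 101000 zł + 127000 zł = 649000 zł
  Less exemption 85000 zł → base 564000 zł
  564000 zł × 20% = 112800 zł

Excess of minimum tax over regular tax: 112800 zł − 17100 zł = 95700 zł.

95700 zł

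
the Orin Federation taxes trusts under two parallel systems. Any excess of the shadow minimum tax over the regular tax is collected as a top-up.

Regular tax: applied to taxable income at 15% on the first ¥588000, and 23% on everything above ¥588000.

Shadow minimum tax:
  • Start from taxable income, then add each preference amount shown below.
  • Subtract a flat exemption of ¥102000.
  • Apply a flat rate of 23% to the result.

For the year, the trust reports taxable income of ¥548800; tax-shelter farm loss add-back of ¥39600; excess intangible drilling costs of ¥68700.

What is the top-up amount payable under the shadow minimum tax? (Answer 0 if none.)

¥45353

Regular tax:
  ¥548800 × 15% = ¥82320

Shadow minimum tax:
  Adjusted income: ¥548800 + ¥39600 + ¥68700 = ¥657100
  Less exemption ¥102000 → base ¥555100
  ¥555100 × 23% = ¥127673

Excess of shadow minimum tax over regular tax: ¥127673 − ¥82320 = ¥45353.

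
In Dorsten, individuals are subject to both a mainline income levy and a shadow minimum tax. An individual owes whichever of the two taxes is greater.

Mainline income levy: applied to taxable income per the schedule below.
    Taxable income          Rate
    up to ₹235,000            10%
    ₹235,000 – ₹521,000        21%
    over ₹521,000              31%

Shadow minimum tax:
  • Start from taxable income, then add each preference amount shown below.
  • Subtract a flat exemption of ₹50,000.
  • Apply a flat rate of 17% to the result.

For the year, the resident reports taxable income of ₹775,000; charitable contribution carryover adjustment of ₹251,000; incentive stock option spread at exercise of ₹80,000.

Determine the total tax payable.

₹179,520

Mainline income levy:
  ₹235,000 × 10% = ₹23,500
  ₹286,000 × 21% = ₹60,060
  ₹254,000 × 31% = ₹78,740
  → ₹162,300

Shadow minimum tax:
  Adjusted income: ₹775,000 + ₹251,000 + ₹80,000 = ₹1,106,000
  Less exemption ₹50,000 → base ₹1,056,000
  ₹1,056,000 × 17% = ₹179,520

₹179,520 > ₹162,300, so the shadow minimum tax is the binding amount.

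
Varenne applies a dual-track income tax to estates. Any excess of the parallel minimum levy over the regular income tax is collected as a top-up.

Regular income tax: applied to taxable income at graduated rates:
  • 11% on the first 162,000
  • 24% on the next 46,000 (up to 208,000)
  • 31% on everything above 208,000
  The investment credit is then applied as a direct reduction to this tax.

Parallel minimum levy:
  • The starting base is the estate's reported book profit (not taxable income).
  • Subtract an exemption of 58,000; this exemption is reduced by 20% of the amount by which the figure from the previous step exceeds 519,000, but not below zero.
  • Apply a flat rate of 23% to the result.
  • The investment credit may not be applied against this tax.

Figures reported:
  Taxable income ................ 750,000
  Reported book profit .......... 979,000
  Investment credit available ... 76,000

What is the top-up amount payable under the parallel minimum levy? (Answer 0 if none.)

104,290

Regular income tax:
  162,000 × 11% = 17,820
  46,000 × 24% = 11,040
  542,000 × 31% = 168,020
  → 196,880
  Less investment credit 76,000 → 120,880

Parallel minimum levy:
  Base (reported book profit): 979,000
  Exemption: 20% × (979,000 − 519,000) = 92,000 ≥ 58,000, so the exemption is fully phased out
  Base: 979,000 − 0 = 979,000
  979,000 × 23% = 225,170

Excess of parallel minimum levy over regular income tax: 225,170 − 120,880 = 104,290.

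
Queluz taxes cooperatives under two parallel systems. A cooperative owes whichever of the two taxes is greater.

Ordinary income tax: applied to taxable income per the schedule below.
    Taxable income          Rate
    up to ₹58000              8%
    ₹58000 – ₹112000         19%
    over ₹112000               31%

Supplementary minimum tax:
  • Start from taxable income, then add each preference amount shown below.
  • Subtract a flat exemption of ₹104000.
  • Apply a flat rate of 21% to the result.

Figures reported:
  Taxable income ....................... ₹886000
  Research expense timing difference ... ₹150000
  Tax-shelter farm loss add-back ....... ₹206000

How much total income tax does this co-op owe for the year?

Supplementary minimum tax:
  Adjusted income: ₹886000 + ₹150000 + ₹206000 = ₹1242000
  Less exemption ₹104000 → base ₹1138000
  ₹1138000 × 21% = ₹238980

Ordinary income tax:
  ₹58000 × 8% = ₹4640
  ₹54000 × 19% = ₹10260
  ₹774000 × 31% = ₹239940
  → ₹254840

₹254840 > ₹238980, so the ordinary income tax governs.

₹254840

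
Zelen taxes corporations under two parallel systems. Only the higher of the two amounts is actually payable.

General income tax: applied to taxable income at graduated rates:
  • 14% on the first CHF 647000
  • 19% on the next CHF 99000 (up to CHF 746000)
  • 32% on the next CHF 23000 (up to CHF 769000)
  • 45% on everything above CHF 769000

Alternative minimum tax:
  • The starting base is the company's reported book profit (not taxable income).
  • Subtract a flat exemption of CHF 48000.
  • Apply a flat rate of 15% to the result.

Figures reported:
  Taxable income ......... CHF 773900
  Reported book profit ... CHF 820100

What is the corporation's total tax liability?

General income tax:
  CHF 647000 × 14% = CHF 90580
  CHF 99000 × 19% = CHF 18810
  CHF 23000 × 32% = CHF 7360
  CHF 4900 × 45% = CHF 2205
  → CHF 118955

Alternative minimum tax:
  Base (reported book profit): CHF 820100
  Less exemption CHF 48000 → base CHF 772100
  CHF 772100 × 15% = CHF 115815

CHF 118955 > CHF 115815, so the general income tax governs.

CHF 118955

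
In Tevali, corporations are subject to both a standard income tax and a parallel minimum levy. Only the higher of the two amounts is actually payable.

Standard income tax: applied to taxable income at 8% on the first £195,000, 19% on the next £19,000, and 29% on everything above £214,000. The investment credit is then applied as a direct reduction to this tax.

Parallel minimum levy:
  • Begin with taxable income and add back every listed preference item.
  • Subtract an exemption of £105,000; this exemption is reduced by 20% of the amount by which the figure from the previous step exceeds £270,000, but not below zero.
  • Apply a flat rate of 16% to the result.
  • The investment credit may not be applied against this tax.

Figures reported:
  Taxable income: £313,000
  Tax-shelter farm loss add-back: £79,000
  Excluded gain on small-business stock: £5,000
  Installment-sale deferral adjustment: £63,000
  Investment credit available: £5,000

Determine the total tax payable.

£62,880

Standard income tax:
  £195,000 × 8% = £15,600
  £19,000 × 19% = £3,610
  £99,000 × 29% = £28,710
  → £47,920
  Less investment credit £5,000 → £42,920

Parallel minimum levy:
  Adjusted income: £313,000 + £79,000 + £5,000 + £63,000 = £460,000
  Exemption: £105,000 − 20% × (£460,000 − £270,000) = £105,000 − £38,000 = £67,000
  Base: £460,000 − £67,000 = £393,000
  £393,000 × 16% = £62,880

£62,880 > £42,920, so the parallel minimum levy is the binding amount.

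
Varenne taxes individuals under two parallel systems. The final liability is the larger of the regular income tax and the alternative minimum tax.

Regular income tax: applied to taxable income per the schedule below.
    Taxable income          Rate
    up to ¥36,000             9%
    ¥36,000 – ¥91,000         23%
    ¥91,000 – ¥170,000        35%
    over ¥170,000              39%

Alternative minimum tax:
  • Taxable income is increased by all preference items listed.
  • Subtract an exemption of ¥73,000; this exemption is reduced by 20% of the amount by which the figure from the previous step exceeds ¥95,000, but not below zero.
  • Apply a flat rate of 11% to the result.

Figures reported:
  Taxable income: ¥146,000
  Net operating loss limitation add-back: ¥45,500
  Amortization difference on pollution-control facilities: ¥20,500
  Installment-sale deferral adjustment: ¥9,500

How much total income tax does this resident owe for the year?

Alternative minimum tax:
  Adjusted income: ¥146,000 + ¥45,500 + ¥20,500 + ¥9,500 = ¥221,500
  Exemption: ¥73,000 − 20% × (¥221,500 − ¥95,000) = ¥73,000 − ¥25,300 = ¥47,700
  Base: ¥221,500 − ¥47,700 = ¥173,800
  ¥173,800 × 11% = ¥19,118

Regular income tax:
  ¥36,000 × 9% = ¥3,240
  ¥55,000 × 23% = ¥12,650
  ¥55,000 × 35% = ¥19,250
  → ¥35,140

¥35,140 > ¥19,118, so the regular income tax governs.

¥35,140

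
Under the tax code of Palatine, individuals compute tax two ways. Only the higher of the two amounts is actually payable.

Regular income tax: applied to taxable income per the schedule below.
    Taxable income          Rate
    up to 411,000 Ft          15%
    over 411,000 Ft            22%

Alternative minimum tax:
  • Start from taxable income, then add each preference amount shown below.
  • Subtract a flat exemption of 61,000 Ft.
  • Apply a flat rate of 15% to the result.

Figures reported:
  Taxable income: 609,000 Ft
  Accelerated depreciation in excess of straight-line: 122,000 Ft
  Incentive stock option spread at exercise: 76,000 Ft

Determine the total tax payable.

111,900 Ft

Regular income tax:
  411,000 Ft × 15% = 61,650 Ft
  198,000 Ft × 22% = 43,560 Ft
  → 105,210 Ft

Alternative minimum tax:
  Adjusted income: 609,000 Ft + 122,000 Ft + 76,000 Ft = 807,000 Ft
  Less exemption 61,000 Ft → base 746,000 Ft
  746,000 Ft × 15% = 111,900 Ft

111,900 Ft > 105,210 Ft, so the alternative minimum tax is the binding amount.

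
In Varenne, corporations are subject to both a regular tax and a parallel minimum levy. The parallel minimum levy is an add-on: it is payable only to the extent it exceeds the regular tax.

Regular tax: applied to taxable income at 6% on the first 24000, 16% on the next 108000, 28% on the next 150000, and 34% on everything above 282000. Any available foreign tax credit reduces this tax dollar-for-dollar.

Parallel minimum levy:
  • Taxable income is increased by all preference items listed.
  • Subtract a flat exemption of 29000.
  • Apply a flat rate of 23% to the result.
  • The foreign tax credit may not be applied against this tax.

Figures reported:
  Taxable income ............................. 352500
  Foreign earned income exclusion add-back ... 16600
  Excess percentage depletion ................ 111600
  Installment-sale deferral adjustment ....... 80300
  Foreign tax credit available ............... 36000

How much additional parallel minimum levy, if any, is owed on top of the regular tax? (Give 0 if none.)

73670

Parallel minimum levy:
  Adjusted income: 352500 + 16600 + 111600 + 80300 = 561000
  Less exemption 29000 → base 532000
  532000 × 23% = 122360

Regular tax:
  24000 × 6% = 1440
  108000 × 16% = 17280
  150000 × 28% = 42000
  70500 × 34% = 23970
  → 84690
  Less foreign tax credit 36000 → 48690

Excess of parallel minimum levy over regular tax: 122360 − 48690 = 73670.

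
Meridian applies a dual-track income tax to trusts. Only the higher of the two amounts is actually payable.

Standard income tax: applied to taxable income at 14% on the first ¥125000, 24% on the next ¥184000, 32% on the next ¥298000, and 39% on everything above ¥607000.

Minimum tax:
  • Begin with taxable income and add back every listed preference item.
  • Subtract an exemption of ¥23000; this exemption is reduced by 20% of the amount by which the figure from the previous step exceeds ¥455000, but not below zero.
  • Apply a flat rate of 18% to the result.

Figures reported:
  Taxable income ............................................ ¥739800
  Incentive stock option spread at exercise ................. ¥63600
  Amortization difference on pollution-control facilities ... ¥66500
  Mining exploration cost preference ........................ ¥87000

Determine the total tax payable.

Minimum tax:
  Adjusted income: ¥739800 + ¥63600 + ¥66500 + ¥87000 = ¥956900
  Exemption: 20% × (¥956900 − ¥455000) = ¥100380 ≥ ¥23000, so the exemption is fully phased out
  Base: ¥956900 − ¥0 = ¥956900
  ¥956900 × 18% = ¥172242

Standard income tax:
  ¥125000 × 14% = ¥17500
  ¥184000 × 24% = ¥44160
  ¥298000 × 32% = ¥95360
  ¥132800 × 39% = ¥51792
  → ¥208812

¥208812 > ¥172242, so the standard income tax governs.

¥208812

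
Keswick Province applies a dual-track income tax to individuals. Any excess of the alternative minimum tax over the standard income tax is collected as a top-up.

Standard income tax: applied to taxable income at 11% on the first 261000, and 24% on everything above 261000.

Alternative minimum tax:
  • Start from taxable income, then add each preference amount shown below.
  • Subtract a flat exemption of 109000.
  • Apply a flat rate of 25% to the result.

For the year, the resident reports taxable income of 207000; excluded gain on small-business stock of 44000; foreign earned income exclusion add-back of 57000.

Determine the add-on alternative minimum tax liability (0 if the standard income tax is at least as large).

26980

Standard income tax:
  207000 × 11% = 22770

Alternative minimum tax:
  Adjusted income: 207000 + 44000 + 57000 = 308000
  Less exemption 109000 → base 199000
  199000 × 25% = 49750

Excess of alternative minimum tax over standard income tax: 49750 − 22770 = 26980.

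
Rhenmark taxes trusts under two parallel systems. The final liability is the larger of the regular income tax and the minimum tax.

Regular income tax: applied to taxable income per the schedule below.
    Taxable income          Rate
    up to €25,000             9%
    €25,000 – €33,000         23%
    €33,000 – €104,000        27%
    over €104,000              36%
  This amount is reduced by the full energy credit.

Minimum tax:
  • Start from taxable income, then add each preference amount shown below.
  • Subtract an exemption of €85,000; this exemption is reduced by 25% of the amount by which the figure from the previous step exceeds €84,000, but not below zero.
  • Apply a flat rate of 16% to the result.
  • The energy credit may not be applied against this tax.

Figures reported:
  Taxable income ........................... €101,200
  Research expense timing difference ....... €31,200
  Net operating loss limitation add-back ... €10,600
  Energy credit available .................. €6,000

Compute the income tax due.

Minimum tax:
  Adjusted income: €101,200 + €31,200 + €10,600 = €143,000
  Exemption: €85,000 − 25% × (€143,000 − €84,000) = €85,000 − €14,750 = €70,250
  Base: €143,000 − €70,250 = €72,750
  €72,750 × 16% = €11,640

Regular income tax:
  €25,000 × 9% = €2,250
  €8,000 × 23% = €1,840
  €68,200 × 27% = €18,414
  → €22,504
  Less energy credit €6,000 → €16,504

€16,504 > €11,640, so the regular income tax governs.

€16,504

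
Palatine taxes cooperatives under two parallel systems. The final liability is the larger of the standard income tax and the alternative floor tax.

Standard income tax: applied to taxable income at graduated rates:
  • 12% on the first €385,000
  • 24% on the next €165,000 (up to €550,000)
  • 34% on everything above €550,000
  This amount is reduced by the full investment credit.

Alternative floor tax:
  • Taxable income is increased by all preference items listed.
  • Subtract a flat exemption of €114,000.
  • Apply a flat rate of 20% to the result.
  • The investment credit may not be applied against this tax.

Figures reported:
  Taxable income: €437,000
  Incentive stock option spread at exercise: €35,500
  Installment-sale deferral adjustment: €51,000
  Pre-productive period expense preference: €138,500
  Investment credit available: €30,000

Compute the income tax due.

€109,600

Standard income tax:
  €385,000 × 12% = €46,200
  €52,000 × 24% = €12,480
  → €58,680
  Less investment credit €30,000 → €28,680

Alternative floor tax:
  Adjusted income: €437,000 + €35,500 + €51,000 + €138,500 = €662,000
  Less exemption €114,000 → base €548,000
  €548,000 × 20% = €109,600

€109,600 > €28,680, so the alternative floor tax is the binding amount.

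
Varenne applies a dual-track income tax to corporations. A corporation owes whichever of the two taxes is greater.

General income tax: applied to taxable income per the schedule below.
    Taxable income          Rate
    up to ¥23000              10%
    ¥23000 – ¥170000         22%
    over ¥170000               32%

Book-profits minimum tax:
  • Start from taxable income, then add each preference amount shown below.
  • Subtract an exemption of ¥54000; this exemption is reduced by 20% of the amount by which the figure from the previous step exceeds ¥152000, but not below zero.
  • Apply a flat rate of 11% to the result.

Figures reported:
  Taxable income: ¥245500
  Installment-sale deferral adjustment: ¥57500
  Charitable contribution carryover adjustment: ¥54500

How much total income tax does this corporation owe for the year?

General income tax:
  ¥23000 × 10% = ¥2300
  ¥147000 × 22% = ¥32340
  ¥75500 × 32% = ¥24160
  → ¥58800

Book-profits minimum tax:
  Adjusted income: ¥245500 + ¥57500 + ¥54500 = ¥357500
  Exemption: ¥54000 − 20% × (¥357500 − ¥152000) = ¥54000 − ¥41100 = ¥12900
  Base: ¥357500 − ¥12900 = ¥344600
  ¥344600 × 11% = ¥37906

¥58800 > ¥37906, so the general income tax governs.

¥58800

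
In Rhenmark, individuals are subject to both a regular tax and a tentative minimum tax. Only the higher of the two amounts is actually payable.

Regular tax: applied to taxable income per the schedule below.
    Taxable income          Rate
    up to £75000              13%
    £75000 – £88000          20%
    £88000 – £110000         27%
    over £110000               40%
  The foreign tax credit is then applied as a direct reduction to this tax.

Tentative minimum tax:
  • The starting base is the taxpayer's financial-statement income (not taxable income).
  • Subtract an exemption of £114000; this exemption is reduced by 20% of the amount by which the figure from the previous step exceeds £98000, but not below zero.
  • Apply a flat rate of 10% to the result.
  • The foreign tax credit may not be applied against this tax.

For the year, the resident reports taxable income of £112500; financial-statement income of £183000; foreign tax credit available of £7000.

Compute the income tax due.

Tentative minimum tax:
  Base (financial-statement income): £183000
  Exemption: £114000 − 20% × (£183000 − £98000) = £114000 − £17000 = £97000
  Base: £183000 − £97000 = £86000
  £86000 × 10% = £8600

Regular tax:
  £75000 × 13% = £9750
  £13000 × 20% = £2600
  £22000 × 27% = £5940
  £2500 × 40% = £1000
  → £19290
  Less foreign tax credit £7000 → £12290

£12290 > £8600, so the regular tax governs.

£12290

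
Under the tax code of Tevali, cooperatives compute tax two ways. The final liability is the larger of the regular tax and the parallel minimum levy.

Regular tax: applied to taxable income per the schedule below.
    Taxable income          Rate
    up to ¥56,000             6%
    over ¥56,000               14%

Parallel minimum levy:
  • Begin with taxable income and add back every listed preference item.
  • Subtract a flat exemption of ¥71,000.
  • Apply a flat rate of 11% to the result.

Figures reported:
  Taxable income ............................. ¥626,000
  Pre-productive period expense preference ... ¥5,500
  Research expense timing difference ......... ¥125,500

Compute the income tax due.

Regular tax:
  ¥56,000 × 6% = ¥3,360
  ¥570,000 × 14% = ¥79,800
  → ¥83,160

Parallel minimum levy:
  Adjusted income: ¥626,000 + ¥5,500 + ¥125,500 = ¥757,000
  Less exemption ¥71,000 → base ¥686,000
  ¥686,000 × 11% = ¥75,460

¥83,160 > ¥75,460, so the regular tax governs.

¥83,160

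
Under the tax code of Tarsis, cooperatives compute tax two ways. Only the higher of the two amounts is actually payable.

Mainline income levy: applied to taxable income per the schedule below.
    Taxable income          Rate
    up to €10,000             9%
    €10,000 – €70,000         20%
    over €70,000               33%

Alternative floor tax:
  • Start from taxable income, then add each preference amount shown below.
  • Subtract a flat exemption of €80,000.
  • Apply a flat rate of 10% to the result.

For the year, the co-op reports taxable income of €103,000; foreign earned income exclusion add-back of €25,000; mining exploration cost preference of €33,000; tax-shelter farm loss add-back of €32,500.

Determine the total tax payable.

Mainline income levy:
  €10,000 × 9% = €900
  €60,000 × 20% = €12,000
  €33,000 × 33% = €10,890
  → €23,790

Alternative floor tax:
  Adjusted income: €103,000 + €25,000 + €33,000 + €32,500 = €193,500
  Less exemption €80,000 → base €113,500
  €113,500 × 10% = €11,350

€23,790 > €11,350, so the mainline income levy governs.

€23,790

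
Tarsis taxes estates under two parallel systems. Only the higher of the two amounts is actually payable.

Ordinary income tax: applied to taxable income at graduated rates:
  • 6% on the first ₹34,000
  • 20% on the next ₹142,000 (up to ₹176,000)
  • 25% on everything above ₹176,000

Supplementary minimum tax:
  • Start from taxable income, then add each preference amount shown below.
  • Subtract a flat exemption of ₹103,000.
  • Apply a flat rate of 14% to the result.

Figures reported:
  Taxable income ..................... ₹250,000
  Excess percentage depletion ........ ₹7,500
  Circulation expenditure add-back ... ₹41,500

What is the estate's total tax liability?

Supplementary minimum tax:
  Adjusted income: ₹250,000 + ₹7,500 + ₹41,500 = ₹299,000
  Less exemption ₹103,000 → base ₹196,000
  ₹196,000 × 14% = ₹27,440

Ordinary income tax:
  ₹34,000 × 6% = ₹2,040
  ₹142,000 × 20% = ₹28,400
  ₹74,000 × 25% = ₹18,500
  → ₹48,940

₹48,940 > ₹27,440, so the ordinary income tax governs.

₹48,940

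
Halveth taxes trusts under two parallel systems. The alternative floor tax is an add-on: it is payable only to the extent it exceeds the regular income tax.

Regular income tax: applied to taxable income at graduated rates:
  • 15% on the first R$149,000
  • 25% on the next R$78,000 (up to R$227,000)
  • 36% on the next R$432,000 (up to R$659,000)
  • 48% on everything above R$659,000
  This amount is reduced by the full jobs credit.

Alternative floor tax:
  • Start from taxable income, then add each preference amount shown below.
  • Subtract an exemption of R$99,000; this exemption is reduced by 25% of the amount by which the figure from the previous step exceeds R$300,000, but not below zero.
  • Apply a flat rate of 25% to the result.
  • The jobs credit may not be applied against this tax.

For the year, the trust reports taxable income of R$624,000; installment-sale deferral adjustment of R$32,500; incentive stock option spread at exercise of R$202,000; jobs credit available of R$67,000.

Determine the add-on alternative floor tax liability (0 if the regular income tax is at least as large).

R$96,855

Alternative floor tax:
  Adjusted income: R$624,000 + R$32,500 + R$202,000 = R$858,500
  Exemption: 25% × (R$858,500 − R$300,000) = R$139,625 ≥ R$99,000, so the exemption is fully phased out
  Base: R$858,500 − R$0 = R$858,500
  R$858,500 × 25% = R$214,625

Regular income tax:
  R$149,000 × 15% = R$22,350
  R$78,000 × 25% = R$19,500
  R$397,000 × 36% = R$142,920
  → R$184,770
  Less jobs credit R$67,000 → R$117,770

Excess of alternative floor tax over regular income tax: R$214,625 − R$117,770 = R$96,855.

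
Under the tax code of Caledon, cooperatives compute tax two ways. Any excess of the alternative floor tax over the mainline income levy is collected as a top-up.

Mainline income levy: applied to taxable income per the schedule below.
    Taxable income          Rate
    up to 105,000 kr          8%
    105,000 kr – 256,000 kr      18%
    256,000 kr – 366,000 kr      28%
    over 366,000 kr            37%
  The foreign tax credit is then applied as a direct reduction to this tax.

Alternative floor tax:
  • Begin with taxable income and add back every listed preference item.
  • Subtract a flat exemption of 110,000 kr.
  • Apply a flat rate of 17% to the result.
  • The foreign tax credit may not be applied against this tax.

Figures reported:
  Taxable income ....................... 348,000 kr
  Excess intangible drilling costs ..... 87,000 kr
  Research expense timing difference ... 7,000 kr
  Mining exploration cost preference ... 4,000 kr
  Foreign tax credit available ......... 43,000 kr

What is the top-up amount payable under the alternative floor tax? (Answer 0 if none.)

38,780 kr

Mainline income levy:
  105,000 kr × 8% = 8,400 kr
  151,000 kr × 18% = 27,180 kr
  92,000 kr × 28% = 25,760 kr
  → 61,340 kr
  Less foreign tax credit 43,000 kr → 18,340 kr

Alternative floor tax:
  Adjusted income: 348,000 kr + 87,000 kr + 7,000 kr + 4,000 kr = 446,000 kr
  Less exemption 110,000 kr → base 336,000 kr
  336,000 kr × 17% = 57,120 kr

Excess of alternative floor tax over mainline income levy: 57,120 kr − 18,340 kr = 38,780 kr.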